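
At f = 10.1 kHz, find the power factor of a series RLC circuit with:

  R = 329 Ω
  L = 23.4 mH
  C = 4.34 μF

Step 1 — Angular frequency: ω = 2π·f = 2π·1.01e+04 = 6.346e+04 rad/s.
Step 2 — Component impedances:
  R: Z = R = 329 Ω
  L: Z = jωL = j·6.346e+04·0.0234 = 0 + j1485 Ω
  C: Z = 1/(jωC) = -j/(ω·C) = 0 - j3.631 Ω
Step 3 — Series combination: Z_total = R + L + C = 329 + j1481 Ω = 1517∠77.5° Ω.
Step 4 — Power factor: PF = cos(φ) = Re(Z)/|Z| = 329/1517.4 = 0.2168.
Step 5 — Type: Im(Z) = 1481 ⇒ lagging (phase φ = 77.5°).

PF = 0.2168 (lagging, φ = 77.5°)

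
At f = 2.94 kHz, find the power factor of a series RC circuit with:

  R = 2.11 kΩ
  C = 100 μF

Step 1 — Angular frequency: ω = 2π·f = 2π·2940 = 1.847e+04 rad/s.
Step 2 — Component impedances:
  R: Z = R = 2110 Ω
  C: Z = 1/(jωC) = -j/(ω·C) = 0 - j0.5413 Ω
Step 3 — Series combination: Z_total = R + C = 2110 - j0.5413 Ω = 2110∠-0.0° Ω.
Step 4 — Power factor: PF = cos(φ) = Re(Z)/|Z| = 2110/2110 = 1.
Step 5 — Type: Im(Z) = -0.5413 ⇒ leading (phase φ = -0.0°).

PF = 1 (leading, φ = -0.0°)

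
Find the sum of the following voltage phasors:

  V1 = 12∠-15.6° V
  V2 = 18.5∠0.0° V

Step 1 — Convert each phasor to rectangular form:
  V1 = 12·(cos(-15.6°) + j·sin(-15.6°)) = 11.56 - j3.227 V
  V2 = 18.5·(cos(0.0°) + j·sin(0.0°)) = 18.5 V
Step 2 — Sum components: V_total = 30.06 - j3.227 V.
Step 3 — Convert to polar: |V_total| = 30.23 V, ∠V_total = -6.1°.

V_total = 30.23∠-6.1° V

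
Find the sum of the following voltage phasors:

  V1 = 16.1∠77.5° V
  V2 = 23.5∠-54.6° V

Step 1 — Convert each phasor to rectangular form:
  V1 = 16.1·(cos(77.5°) + j·sin(77.5°)) = 3.485 + j15.72 V
  V2 = 23.5·(cos(-54.6°) + j·sin(-54.6°)) = 13.61 - j19.16 V
Step 2 — Sum components: V_total = 17.1 - j3.437 V.
Step 3 — Convert to polar: |V_total| = 17.44 V, ∠V_total = -11.4°.

V_total = 17.44∠-11.4° V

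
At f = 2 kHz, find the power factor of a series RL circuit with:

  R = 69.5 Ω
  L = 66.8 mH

Step 1 — Angular frequency: ω = 2π·f = 2π·2000 = 1.257e+04 rad/s.
Step 2 — Component impedances:
  R: Z = R = 69.5 Ω
  L: Z = jωL = j·1.257e+04·0.0668 = 0 + j839.4 Ω
Step 3 — Series combination: Z_total = R + L = 69.5 + j839.4 Ω = 842.3∠85.3° Ω.
Step 4 — Power factor: PF = cos(φ) = Re(Z)/|Z| = 69.5/842.3 = 0.08251.
Step 5 — Type: Im(Z) = 839.4 ⇒ lagging (phase φ = 85.3°).

PF = 0.08251 (lagging, φ = 85.3°)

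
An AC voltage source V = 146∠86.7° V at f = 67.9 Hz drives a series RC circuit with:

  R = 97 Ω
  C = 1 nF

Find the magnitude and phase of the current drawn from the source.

Step 1 — Angular frequency: ω = 2π·f = 2π·67.9 = 426.6 rad/s.
Step 2 — Component impedances:
  R: Z = R = 97 Ω
  C: Z = 1/(jωC) = -j/(ω·C) = 0 - j2.344e+06 Ω
Step 3 — Series combination: Z_total = R + C = 97 - j2.344e+06 Ω = 2.344e+06∠-90.0° Ω.
Step 4 — Source phasor: V = 146∠86.7° V = 8.404 + j145.8 V.
Step 5 — Ohm's law: I = V / Z_total = (8.404 + j145.8) / (97 - j2.344e+06) = -6.218e-05 + j3.588e-06 A.
Step 6 — Convert to polar: |I| = 6.229e-05 A, ∠I = 176.7°.

I = 6.229e-05∠176.7° A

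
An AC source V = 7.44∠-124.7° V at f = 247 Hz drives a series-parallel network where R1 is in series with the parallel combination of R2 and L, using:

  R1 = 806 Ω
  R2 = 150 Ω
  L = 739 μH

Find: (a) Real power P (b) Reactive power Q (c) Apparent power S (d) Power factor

Step 1 — Angular frequency: ω = 2π·f = 2π·247 = 1552 rad/s.
Step 2 — Component impedances:
  R1: Z = R = 806 Ω
  R2: Z = R = 150 Ω
  L: Z = jωL = j·1552·0.000739 = 0 + j1.147 Ω
Step 3 — Parallel branch: R2 || L = 1/(1/R2 + 1/L) = 0.008769 + j1.147 Ω.
Step 4 — Series with R1: Z_total = R1 + (R2 || L) = 806 + j1.147 Ω = 806∠0.1° Ω.
Step 5 — Source phasor: V = 7.44∠-124.7° V = -4.235 - j6.117 V.
Step 6 — Current: I = V / Z = -0.005266 - j0.007581 A = 0.009231∠-124.8° A.
Step 7 — Complex power: S = V·I* = 0.06868 + j9.772e-05 VA.
Step 8 — Real power: P = Re(S) = 0.06868 W.
Step 9 — Reactive power: Q = Im(S) = 9.772e-05 VAR.
Step 10 — Apparent power: |S| = 0.06868 VA.
Step 11 — Power factor: PF = P/|S| = 1 (lagging).

(a) P = 0.06868 W  (b) Q = 9.772e-05 VAR  (c) S = 0.06868 VA  (d) PF = 1 (lagging)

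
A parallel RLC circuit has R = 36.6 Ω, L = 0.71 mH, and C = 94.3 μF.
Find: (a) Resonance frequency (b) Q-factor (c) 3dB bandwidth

Step 1 — Resonance: ω₀ = 1/√(LC) = 1/√(0.00071·9.43e-05) = 3865 rad/s.
Step 2 — f₀ = ω₀/(2π) = 615.1 Hz.
Step 3 — Parallel Q: Q = R/(ω₀L) = 36.6/(3865·0.00071) = 13.34.
Step 4 — Bandwidth: Δω = ω₀/Q = 289.7 rad/s; BW = Δω/(2π) = 46.11 Hz.

(a) f₀ = 615.1 Hz  (b) Q = 13.34  (c) BW = 46.11 Hz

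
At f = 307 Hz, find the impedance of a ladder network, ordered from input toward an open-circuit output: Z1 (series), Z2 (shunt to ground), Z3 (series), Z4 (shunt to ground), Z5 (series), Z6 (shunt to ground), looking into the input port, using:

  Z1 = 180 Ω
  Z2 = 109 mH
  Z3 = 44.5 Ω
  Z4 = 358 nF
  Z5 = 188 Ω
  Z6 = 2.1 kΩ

Step 1 — Angular frequency: ω = 2π·f = 2π·307 = 1929 rad/s.
Step 2 — Component impedances:
  Z1: Z = R = 180 Ω
  Z2: Z = jωL = j·1929·0.109 = 0 + j210.3 Ω
  Z3: Z = R = 44.5 Ω
  Z4: Z = 1/(jωC) = -j/(ω·C) = 0 - j1448 Ω
  Z5: Z = R = 188 Ω
  Z6: Z = R = 2100 Ω
Step 3 — Ladder network (open output): work backward from the far end, alternating series and parallel combinations. Z_in = 206.5 + j241.5 Ω = 317.7∠49.5° Ω.

Z = 206.5 + j241.5 Ω = 317.7∠49.5° Ω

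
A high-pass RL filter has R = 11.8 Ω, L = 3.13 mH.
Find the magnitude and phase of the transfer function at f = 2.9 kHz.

Step 1 — Angular frequency: ω = 2π·2900 = 1.822e+04 rad/s.
Step 2 — Transfer function: H(jω) = jωL/(R + jωL).
Step 3 — Numerator jωL = j·57.03; denominator R + jωL = 11.8 + j57.03.
Step 4 — H = 0.9589 + j0.1984.
Step 5 — Magnitude: |H| = 0.9793 (-0.2 dB); phase: φ = 11.7°.

|H| = 0.9793 (-0.2 dB), φ = 11.7°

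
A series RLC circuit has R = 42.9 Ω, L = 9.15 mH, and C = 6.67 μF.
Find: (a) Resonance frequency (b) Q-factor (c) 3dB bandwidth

Step 1 — Resonance condition Im(Z)=0 gives ω₀ = 1/√(LC).
Step 2 — ω₀ = 1/√(0.00915·6.67e-06) = 4048 rad/s.
Step 3 — f₀ = ω₀/(2π) = 644.2 Hz.
Step 4 — Series Q: Q = ω₀L/R = 4048·0.00915/42.9 = 0.8634.
Step 5 — 3dB bandwidth: Δω = ω₀/Q = 4689 rad/s; BW = Δω/(2π) = 746.2 Hz.

(a) f₀ = 644.2 Hz  (b) Q = 0.8634  (c) BW = 746.2 Hz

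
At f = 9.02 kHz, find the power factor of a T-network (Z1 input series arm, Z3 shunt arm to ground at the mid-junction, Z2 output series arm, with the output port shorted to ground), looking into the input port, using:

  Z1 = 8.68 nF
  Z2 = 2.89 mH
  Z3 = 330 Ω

Step 1 — Angular frequency: ω = 2π·f = 2π·9020 = 5.667e+04 rad/s.
Step 2 — Component impedances:
  Z1: Z = 1/(jωC) = -j/(ω·C) = 0 - j2033 Ω
  Z2: Z = jωL = j·5.667e+04·0.00289 = 0 + j163.8 Ω
  Z3: Z = R = 330 Ω
Step 3 — With the output port shorted to ground, the output series arm Z2 runs from the junction to ground; the shunt arm Z3 also runs from the junction to ground. They appear in parallel: Z3 || Z2 = 65.23 + j131.4 Ω.
Step 4 — Series with input arm Z1: Z_in = Z1 + (Z3 || Z2) = 65.23 - j1901 Ω = 1902∠-88.0° Ω.
Step 5 — Power factor: PF = cos(φ) = Re(Z)/|Z| = 65.225/1902.5 = 0.03428.
Step 6 — Type: Im(Z) = -1901 ⇒ leading (phase φ = -88.0°).

PF = 0.03428 (leading, φ = -88.0°)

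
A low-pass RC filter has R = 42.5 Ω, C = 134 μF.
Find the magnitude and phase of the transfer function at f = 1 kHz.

Step 1 — Angular frequency: ω = 2π·1000 = 6283 rad/s.
Step 2 — Transfer function: H(jω) = 1/(1 + jωRC).
Step 3 — Denominator: 1 + jωRC = 1 + j·6283·42.5·0.000134 = 1 + j35.78.
Step 4 — H = 0.0007804 - j0.02792.
Step 5 — Magnitude: |H| = 0.02794 (-31.1 dB); phase: φ = -88.4°.

|H| = 0.02794 (-31.1 dB), φ = -88.4°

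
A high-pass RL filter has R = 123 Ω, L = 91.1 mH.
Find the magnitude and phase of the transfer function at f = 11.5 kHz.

Step 1 — Angular frequency: ω = 2π·1.15e+04 = 7.226e+04 rad/s.
Step 2 — Transfer function: H(jω) = jωL/(R + jωL).
Step 3 — Numerator jωL = j·6583; denominator R + jωL = 123 + j6583.
Step 4 — H = 0.9997 + j0.01868.
Step 5 — Magnitude: |H| = 0.9998 (-0.0 dB); phase: φ = 1.1°.

|H| = 0.9998 (-0.0 dB), φ = 1.1°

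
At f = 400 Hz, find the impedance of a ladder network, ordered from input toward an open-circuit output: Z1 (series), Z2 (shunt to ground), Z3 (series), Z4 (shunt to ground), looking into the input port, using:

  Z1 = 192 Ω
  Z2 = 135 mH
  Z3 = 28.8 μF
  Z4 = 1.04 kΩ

Step 1 — Angular frequency: ω = 2π·f = 2π·400 = 2513 rad/s.
Step 2 — Component impedances:
  Z1: Z = R = 192 Ω
  Z2: Z = jωL = j·2513·0.135 = 0 + j339.3 Ω
  Z3: Z = 1/(jωC) = -j/(ω·C) = 0 - j13.82 Ω
  Z4: Z = R = 1040 Ω
Step 3 — Ladder network (open output): work backward from the far end, alternating series and parallel combinations. Z_in = 292.8 + j307.7 Ω = 424.8∠46.4° Ω.

Z = 292.8 + j307.7 Ω = 424.8∠46.4° Ω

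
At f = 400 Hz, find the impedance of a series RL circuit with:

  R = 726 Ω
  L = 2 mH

Step 1 — Angular frequency: ω = 2π·f = 2π·400 = 2513 rad/s.
Step 2 — Component impedances:
  R: Z = R = 726 Ω
  L: Z = jωL = j·2513·0.002 = 0 + j5.027 Ω
Step 3 — Series combination: Z_total = R + L = 726 + j5.027 Ω = 726∠0.4° Ω.

Z = 726 + j5.027 Ω = 726∠0.4° Ω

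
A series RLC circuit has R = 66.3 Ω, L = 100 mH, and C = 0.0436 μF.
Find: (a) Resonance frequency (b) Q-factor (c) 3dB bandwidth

Step 1 — Resonance: ω₀ = 1/√(LC) = 1/√(0.1·4.36e-08) = 1.514e+04 rad/s.
Step 2 — f₀ = ω₀/(2π) = 2410 Hz.
Step 3 — Series Q: Q = ω₀L/R = 1.514e+04·0.1/66.3 = 22.84.
Step 4 — Bandwidth: Δω = ω₀/Q = 663 rad/s; BW = Δω/(2π) = 105.5 Hz.

(a) f₀ = 2410 Hz  (b) Q = 22.84  (c) BW = 105.5 Hz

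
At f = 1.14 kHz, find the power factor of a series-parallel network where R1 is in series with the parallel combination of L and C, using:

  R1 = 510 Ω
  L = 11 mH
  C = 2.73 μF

Step 1 — Angular frequency: ω = 2π·f = 2π·1140 = 7163 rad/s.
Step 2 — Component impedances:
  R1: Z = R = 510 Ω
  L: Z = jωL = j·7163·0.011 = 0 + j78.79 Ω
  C: Z = 1/(jωC) = -j/(ω·C) = 0 - j51.14 Ω
Step 3 — Parallel branch: L || C = 1/(1/L + 1/C) = 0 - j145.7 Ω.
Step 4 — Series with R1: Z_total = R1 + (L || C) = 510 - j145.7 Ω = 530.4∠-15.9° Ω.
Step 5 — Power factor: PF = cos(φ) = Re(Z)/|Z| = 510/530.4 = 0.9615.
Step 6 — Type: Im(Z) = -145.7 ⇒ leading (phase φ = -15.9°).

PF = 0.9615 (leading, φ = -15.9°)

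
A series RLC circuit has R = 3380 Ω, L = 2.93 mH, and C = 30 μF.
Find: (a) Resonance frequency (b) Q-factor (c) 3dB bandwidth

Step 1 — Resonance: ω₀ = 1/√(LC) = 1/√(0.00293·3e-05) = 3373 rad/s.
Step 2 — f₀ = ω₀/(2π) = 536.8 Hz.
Step 3 — Series Q: Q = ω₀L/R = 3373·0.00293/3380 = 0.002924.
Step 4 — Bandwidth: Δω = ω₀/Q = 1.154e+06 rad/s; BW = Δω/(2π) = 1.836e+05 Hz.

(a) f₀ = 536.8 Hz  (b) Q = 0.002924  (c) BW = 1.836e+05 Hz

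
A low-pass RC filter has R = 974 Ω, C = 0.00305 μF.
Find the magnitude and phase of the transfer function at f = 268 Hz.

Step 1 — Angular frequency: ω = 2π·268 = 1684 rad/s.
Step 2 — Transfer function: H(jω) = 1/(1 + jωRC).
Step 3 — Denominator: 1 + jωRC = 1 + j·1684·974·3.05e-09 = 1 + j0.005002.
Step 4 — H = 1 - j0.005002.
Step 5 — Magnitude: |H| = 1 (-0.0 dB); phase: φ = -0.3°.

|H| = 1 (-0.0 dB), φ = -0.3°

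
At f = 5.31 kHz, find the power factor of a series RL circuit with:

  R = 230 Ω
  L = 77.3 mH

Step 1 — Angular frequency: ω = 2π·f = 2π·5310 = 3.336e+04 rad/s.
Step 2 — Component impedances:
  R: Z = R = 230 Ω
  L: Z = jωL = j·3.336e+04·0.0773 = 0 + j2579 Ω
Step 3 — Series combination: Z_total = R + L = 230 + j2579 Ω = 2589∠84.9° Ω.
Step 4 — Power factor: PF = cos(φ) = Re(Z)/|Z| = 230/2589.3 = 0.08883.
Step 5 — Type: Im(Z) = 2579 ⇒ lagging (phase φ = 84.9°).

PF = 0.08883 (lagging, φ = 84.9°)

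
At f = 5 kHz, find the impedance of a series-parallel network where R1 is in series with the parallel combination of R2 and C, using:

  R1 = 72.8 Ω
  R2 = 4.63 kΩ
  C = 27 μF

Step 1 — Angular frequency: ω = 2π·f = 2π·5000 = 3.142e+04 rad/s.
Step 2 — Component impedances:
  R1: Z = R = 72.8 Ω
  R2: Z = R = 4630 Ω
  C: Z = 1/(jωC) = -j/(ω·C) = 0 - j1.179 Ω
Step 3 — Parallel branch: R2 || C = 1/(1/R2 + 1/C) = 0.0003002 - j1.179 Ω.
Step 4 — Series with R1: Z_total = R1 + (R2 || C) = 72.8 - j1.179 Ω = 72.81∠-0.9° Ω.

Z = 72.8 - j1.179 Ω = 72.81∠-0.9° Ω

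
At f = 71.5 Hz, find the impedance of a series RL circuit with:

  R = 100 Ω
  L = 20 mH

Step 1 — Angular frequency: ω = 2π·f = 2π·71.5 = 449.2 rad/s.
Step 2 — Component impedances:
  R: Z = R = 100 Ω
  L: Z = jωL = j·449.2·0.02 = 0 + j8.985 Ω
Step 3 — Series combination: Z_total = R + L = 100 + j8.985 Ω = 100.4∠5.1° Ω.

Z = 100 + j8.985 Ω = 100.4∠5.1° Ω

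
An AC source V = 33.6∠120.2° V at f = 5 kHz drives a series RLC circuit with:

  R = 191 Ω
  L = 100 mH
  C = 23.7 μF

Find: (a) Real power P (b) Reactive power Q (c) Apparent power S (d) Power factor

Step 1 — Angular frequency: ω = 2π·f = 2π·5000 = 3.142e+04 rad/s.
Step 2 — Component impedances:
  R: Z = R = 191 Ω
  L: Z = jωL = j·3.142e+04·0.1 = 0 + j3142 Ω
  C: Z = 1/(jωC) = -j/(ω·C) = 0 - j1.343 Ω
Step 3 — Series combination: Z_total = R + L + C = 191 + j3140 Ω = 3146∠86.5° Ω.
Step 4 — Source phasor: V = 33.6∠120.2° V = -16.9 + j29.04 V.
Step 5 — Current: I = V / Z = 0.008887 + j0.005923 A = 0.01068∠33.7° A.
Step 6 — Complex power: S = V·I* = 0.02179 + j0.3582 VA.
Step 7 — Real power: P = Re(S) = 0.02179 W.
Step 8 — Reactive power: Q = Im(S) = 0.3582 VAR.
Step 9 — Apparent power: |S| = 0.3588 VA.
Step 10 — Power factor: PF = P/|S| = 0.06071 (lagging).

(a) P = 0.02179 W  (b) Q = 0.3582 VAR  (c) S = 0.3588 VA  (d) PF = 0.06071 (lagging)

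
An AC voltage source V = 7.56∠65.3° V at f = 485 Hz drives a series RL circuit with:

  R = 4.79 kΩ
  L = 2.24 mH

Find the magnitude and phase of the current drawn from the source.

Step 1 — Angular frequency: ω = 2π·f = 2π·485 = 3047 rad/s.
Step 2 — Component impedances:
  R: Z = R = 4790 Ω
  L: Z = jωL = j·3047·0.00224 = 0 + j6.826 Ω
Step 3 — Series combination: Z_total = R + L = 4790 + j6.826 Ω = 4790∠0.1° Ω.
Step 4 — Source phasor: V = 7.56∠65.3° V = 3.159 + j6.868 V.
Step 5 — Ohm's law: I = V / Z_total = (3.159 + j6.868) / (4790 + j6.826) = 0.0006616 + j0.001433 A.
Step 6 — Convert to polar: |I| = 0.001578 A, ∠I = 65.2°.

I = 0.001578∠65.2° A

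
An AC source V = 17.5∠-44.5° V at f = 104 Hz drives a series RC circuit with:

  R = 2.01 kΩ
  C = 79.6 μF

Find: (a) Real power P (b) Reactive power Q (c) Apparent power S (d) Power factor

Step 1 — Angular frequency: ω = 2π·f = 2π·104 = 653.5 rad/s.
Step 2 — Component impedances:
  R: Z = R = 2010 Ω
  C: Z = 1/(jωC) = -j/(ω·C) = 0 - j19.23 Ω
Step 3 — Series combination: Z_total = R + C = 2010 - j19.23 Ω = 2010∠-0.5° Ω.
Step 4 — Source phasor: V = 17.5∠-44.5° V = 12.48 - j12.27 V.
Step 5 — Current: I = V / Z = 0.006268 - j0.006042 A = 0.008706∠-44.0° A.
Step 6 — Complex power: S = V·I* = 0.1523 - j0.001457 VA.
Step 7 — Real power: P = Re(S) = 0.1523 W.
Step 8 — Reactive power: Q = Im(S) = -0.001457 VAR.
Step 9 — Apparent power: |S| = 0.1524 VA.
Step 10 — Power factor: PF = P/|S| = 1 (leading).

(a) P = 0.1523 W  (b) Q = -0.001457 VAR  (c) S = 0.1524 VA  (d) PF = 1 (leading)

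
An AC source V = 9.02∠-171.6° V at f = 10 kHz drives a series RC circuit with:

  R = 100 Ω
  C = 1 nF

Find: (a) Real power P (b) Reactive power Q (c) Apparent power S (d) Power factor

Step 1 — Angular frequency: ω = 2π·f = 2π·1e+04 = 6.283e+04 rad/s.
Step 2 — Component impedances:
  R: Z = R = 100 Ω
  C: Z = 1/(jωC) = -j/(ω·C) = 0 - j1.592e+04 Ω
Step 3 — Series combination: Z_total = R + C = 100 - j1.592e+04 Ω = 1.592e+04∠-89.6° Ω.
Step 4 — Source phasor: V = 9.02∠-171.6° V = -8.923 - j1.318 V.
Step 5 — Current: I = V / Z = 7.927e-05 - j0.0005612 A = 0.0005667∠-82.0° A.
Step 6 — Complex power: S = V·I* = 3.212e-05 - j0.005112 VA.
Step 7 — Real power: P = Re(S) = 3.212e-05 W.
Step 8 — Reactive power: Q = Im(S) = -0.005112 VAR.
Step 9 — Apparent power: |S| = 0.005112 VA.
Step 10 — Power factor: PF = P/|S| = 0.006283 (leading).

(a) P = 3.212e-05 W  (b) Q = -0.005112 VAR  (c) S = 0.005112 VA  (d) PF = 0.006283 (leading)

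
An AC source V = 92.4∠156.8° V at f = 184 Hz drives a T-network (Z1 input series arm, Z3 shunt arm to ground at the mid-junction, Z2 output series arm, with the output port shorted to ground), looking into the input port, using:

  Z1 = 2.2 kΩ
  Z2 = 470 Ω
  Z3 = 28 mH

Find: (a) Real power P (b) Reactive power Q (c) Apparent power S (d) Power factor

Step 1 — Angular frequency: ω = 2π·f = 2π·184 = 1156 rad/s.
Step 2 — Component impedances:
  Z1: Z = R = 2200 Ω
  Z2: Z = R = 470 Ω
  Z3: Z = jωL = j·1156·0.028 = 0 + j32.37 Ω
Step 3 — With the output port shorted to ground, the output series arm Z2 runs from the junction to ground; the shunt arm Z3 also runs from the junction to ground. They appear in parallel: Z3 || Z2 = 2.219 + j32.22 Ω.
Step 4 — Series with input arm Z1: Z_in = Z1 + (Z3 || Z2) = 2202 + j32.22 Ω = 2202∠0.8° Ω.
Step 5 — Source phasor: V = 92.4∠156.8° V = -84.93 + j36.4 V.
Step 6 — Current: I = V / Z = -0.03831 + j0.01709 A = 0.04195∠156.0° A.
Step 7 — Complex power: S = V·I* = 3.876 + j0.05671 VA.
Step 8 — Real power: P = Re(S) = 3.876 W.
Step 9 — Reactive power: Q = Im(S) = 0.05671 VAR.
Step 10 — Apparent power: |S| = 3.876 VA.
Step 11 — Power factor: PF = P/|S| = 0.9999 (lagging).

(a) P = 3.876 W  (b) Q = 0.05671 VAR  (c) S = 3.876 VA  (d) PF = 0.9999 (lagging)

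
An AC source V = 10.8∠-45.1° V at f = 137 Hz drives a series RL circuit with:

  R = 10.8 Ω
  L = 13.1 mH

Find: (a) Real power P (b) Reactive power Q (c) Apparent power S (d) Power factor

Step 1 — Angular frequency: ω = 2π·f = 2π·137 = 860.8 rad/s.
Step 2 — Component impedances:
  R: Z = R = 10.8 Ω
  L: Z = jωL = j·860.8·0.0131 = 0 + j11.28 Ω
Step 3 — Series combination: Z_total = R + L = 10.8 + j11.28 Ω = 15.61∠46.2° Ω.
Step 4 — Source phasor: V = 10.8∠-45.1° V = 7.623 - j7.65 V.
Step 5 — Current: I = V / Z = -0.01613 - j0.6915 A = 0.6917∠-91.3° A.
Step 6 — Complex power: S = V·I* = 5.167 + j5.395 VA.
Step 7 — Real power: P = Re(S) = 5.167 W.
Step 8 — Reactive power: Q = Im(S) = 5.395 VAR.
Step 9 — Apparent power: |S| = 7.47 VA.
Step 10 — Power factor: PF = P/|S| = 0.6917 (lagging).

(a) P = 5.167 W  (b) Q = 5.395 VAR  (c) S = 7.47 VA  (d) PF = 0.6917 (lagging)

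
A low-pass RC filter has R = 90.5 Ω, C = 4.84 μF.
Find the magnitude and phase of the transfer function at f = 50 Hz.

Step 1 — Angular frequency: ω = 2π·50 = 314.2 rad/s.
Step 2 — Transfer function: H(jω) = 1/(1 + jωRC).
Step 3 — Denominator: 1 + jωRC = 1 + j·314.2·90.5·4.84e-06 = 1 + j0.1376.
Step 4 — H = 0.9814 - j0.1351.
Step 5 — Magnitude: |H| = 0.9907 (-0.1 dB); phase: φ = -7.8°.

|H| = 0.9907 (-0.1 dB), φ = -7.8°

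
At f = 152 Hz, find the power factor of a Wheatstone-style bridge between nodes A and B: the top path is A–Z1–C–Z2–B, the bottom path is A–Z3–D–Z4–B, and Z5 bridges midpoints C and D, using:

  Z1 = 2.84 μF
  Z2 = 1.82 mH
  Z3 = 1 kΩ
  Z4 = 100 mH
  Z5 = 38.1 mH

Step 1 — Angular frequency: ω = 2π·f = 2π·152 = 955 rad/s.
Step 2 — Component impedances:
  Z1: Z = 1/(jωC) = -j/(ω·C) = 0 - j368.7 Ω
  Z2: Z = jωL = j·955·0.00182 = 0 + j1.738 Ω
  Z3: Z = R = 1000 Ω
  Z4: Z = jωL = j·955·0.1 = 0 + j95.5 Ω
  Z5: Z = jωL = j·955·0.0381 = 0 + j36.39 Ω
Step 3 — Bridge requires nodal analysis (the Z5 bridge couples midpoints C and D, so the two paths cannot be reduced to a simple series/parallel combination). Setting node B to ground and injecting 1 A at node A, the 3-node admittance system at A, C, D solves to V_A = Z_AB = 121.4 - j325.4 Ω = 347.3∠-69.5° Ω.
Step 4 — Power factor: PF = cos(φ) = Re(Z)/|Z| = 121.37/347.33 = 0.3494.
Step 5 — Type: Im(Z) = -325.4 ⇒ leading (phase φ = -69.5°).

PF = 0.3494 (leading, φ = -69.5°)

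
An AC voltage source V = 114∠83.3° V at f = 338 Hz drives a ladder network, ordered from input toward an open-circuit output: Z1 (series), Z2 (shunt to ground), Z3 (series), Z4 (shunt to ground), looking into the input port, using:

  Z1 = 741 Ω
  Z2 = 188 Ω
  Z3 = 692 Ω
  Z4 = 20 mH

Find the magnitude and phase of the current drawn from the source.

Step 1 — Angular frequency: ω = 2π·f = 2π·338 = 2124 rad/s.
Step 2 — Component impedances:
  Z1: Z = R = 741 Ω
  Z2: Z = R = 188 Ω
  Z3: Z = R = 692 Ω
  Z4: Z = jωL = j·2124·0.02 = 0 + j42.47 Ω
Step 3 — Ladder network (open output): work backward from the far end, alternating series and parallel combinations. Z_in = 888.9 + j1.934 Ω = 888.9∠0.1° Ω.
Step 4 — Source phasor: V = 114∠83.3° V = 13.3 + j113.2 V.
Step 5 — Ohm's law: I = V / Z_total = (13.3 + j113.2) / (888.9 + j1.934) = 0.01524 + j0.1273 A.
Step 6 — Convert to polar: |I| = 0.1282 A, ∠I = 83.2°.

I = 0.1282∠83.2° A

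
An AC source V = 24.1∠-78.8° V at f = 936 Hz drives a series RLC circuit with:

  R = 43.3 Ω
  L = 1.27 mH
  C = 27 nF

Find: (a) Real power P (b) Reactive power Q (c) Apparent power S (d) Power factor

Step 1 — Angular frequency: ω = 2π·f = 2π·936 = 5881 rad/s.
Step 2 — Component impedances:
  R: Z = R = 43.3 Ω
  L: Z = jωL = j·5881·0.00127 = 0 + j7.469 Ω
  C: Z = 1/(jωC) = -j/(ω·C) = 0 - j6298 Ω
Step 3 — Series combination: Z_total = R + L + C = 43.3 - j6290 Ω = 6290∠-89.6° Ω.
Step 4 — Source phasor: V = 24.1∠-78.8° V = 4.681 - j23.64 V.
Step 5 — Current: I = V / Z = 0.003763 + j0.0007183 A = 0.003831∠10.8° A.
Step 6 — Complex power: S = V·I* = 0.0006356 - j0.09233 VA.
Step 7 — Real power: P = Re(S) = 0.0006356 W.
Step 8 — Reactive power: Q = Im(S) = -0.09233 VAR.
Step 9 — Apparent power: |S| = 0.09233 VA.
Step 10 — Power factor: PF = P/|S| = 0.006884 (leading).

(a) P = 0.0006356 W  (b) Q = -0.09233 VAR  (c) S = 0.09233 VA  (d) PF = 0.006884 (leading)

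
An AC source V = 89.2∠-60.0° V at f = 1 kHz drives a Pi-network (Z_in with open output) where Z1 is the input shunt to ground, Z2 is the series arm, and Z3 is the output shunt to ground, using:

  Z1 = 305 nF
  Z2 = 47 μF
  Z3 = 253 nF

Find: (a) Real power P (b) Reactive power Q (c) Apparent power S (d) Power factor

Step 1 — Angular frequency: ω = 2π·f = 2π·1000 = 6283 rad/s.
Step 2 — Component impedances:
  Z1: Z = 1/(jωC) = -j/(ω·C) = 0 - j521.8 Ω
  Z2: Z = 1/(jωC) = -j/(ω·C) = 0 - j3.386 Ω
  Z3: Z = 1/(jωC) = -j/(ω·C) = 0 - j629.1 Ω
Step 3 — With open output, the series arm Z2 and the output shunt Z3 appear in series to ground: Z2 + Z3 = 0 - j632.5 Ω.
Step 4 — Parallel with input shunt Z1: Z_in = Z1 || (Z2 + Z3) = 0 - j285.9 Ω = 285.9∠-90.0° Ω.
Step 5 — Source phasor: V = 89.2∠-60.0° V = 44.6 - j77.25 V.
Step 6 — Current: I = V / Z = 0.2702 + j0.156 A = 0.312∠30.0° A.
Step 7 — Complex power: S = V·I* = 0 - j27.83 VA.
Step 8 — Real power: P = Re(S) = 0 W.
Step 9 — Reactive power: Q = Im(S) = -27.83 VAR.
Step 10 — Apparent power: |S| = 27.83 VA.
Step 11 — Power factor: PF = P/|S| = 0 (leading).

(a) P = 0 W  (b) Q = -27.83 VAR  (c) S = 27.83 VA  (d) PF = 0 (leading)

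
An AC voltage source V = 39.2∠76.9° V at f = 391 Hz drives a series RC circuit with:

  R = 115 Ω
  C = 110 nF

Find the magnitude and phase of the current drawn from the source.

Step 1 — Angular frequency: ω = 2π·f = 2π·391 = 2457 rad/s.
Step 2 — Component impedances:
  R: Z = R = 115 Ω
  C: Z = 1/(jωC) = -j/(ω·C) = 0 - j3700 Ω
Step 3 — Series combination: Z_total = R + C = 115 - j3700 Ω = 3702∠-88.2° Ω.
Step 4 — Source phasor: V = 39.2∠76.9° V = 8.885 + j38.18 V.
Step 5 — Ohm's law: I = V / Z_total = (8.885 + j38.18) / (115 - j3700) = -0.01023 + j0.002719 A.
Step 6 — Convert to polar: |I| = 0.01059 A, ∠I = 165.1°.

I = 0.01059∠165.1° A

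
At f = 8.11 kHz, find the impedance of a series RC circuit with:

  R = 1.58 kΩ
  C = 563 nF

Step 1 — Angular frequency: ω = 2π·f = 2π·8110 = 5.096e+04 rad/s.
Step 2 — Component impedances:
  R: Z = R = 1580 Ω
  C: Z = 1/(jωC) = -j/(ω·C) = 0 - j34.86 Ω
Step 3 — Series combination: Z_total = R + C = 1580 - j34.86 Ω = 1580∠-1.3° Ω.

Z = 1580 - j34.86 Ω = 1580∠-1.3° Ω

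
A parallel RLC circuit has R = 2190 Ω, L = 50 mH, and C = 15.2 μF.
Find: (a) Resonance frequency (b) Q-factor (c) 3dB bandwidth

Step 1 — Resonance: ω₀ = 1/√(LC) = 1/√(0.05·1.52e-05) = 1147 rad/s.
Step 2 — f₀ = ω₀/(2π) = 182.6 Hz.
Step 3 — Parallel Q: Q = R/(ω₀L) = 2190/(1147·0.05) = 38.18.
Step 4 — Bandwidth: Δω = ω₀/Q = 30.04 rad/s; BW = Δω/(2π) = 4.781 Hz.

(a) f₀ = 182.6 Hz  (b) Q = 38.18  (c) BW = 4.781 Hz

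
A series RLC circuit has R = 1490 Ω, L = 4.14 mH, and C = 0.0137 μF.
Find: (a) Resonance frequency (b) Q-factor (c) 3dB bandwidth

Step 1 — Resonance: ω₀ = 1/√(LC) = 1/√(0.00414·1.37e-08) = 1.328e+05 rad/s.
Step 2 — f₀ = ω₀/(2π) = 2.113e+04 Hz.
Step 3 — Series Q: Q = ω₀L/R = 1.328e+05·0.00414/1490 = 0.3689.
Step 4 — Bandwidth: Δω = ω₀/Q = 3.599e+05 rad/s; BW = Δω/(2π) = 5.728e+04 Hz.

(a) f₀ = 2.113e+04 Hz  (b) Q = 0.3689  (c) BW = 5.728e+04 Hz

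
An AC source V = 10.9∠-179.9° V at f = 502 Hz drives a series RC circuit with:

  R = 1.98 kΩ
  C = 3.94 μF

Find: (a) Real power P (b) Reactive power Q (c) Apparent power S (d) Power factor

Step 1 — Angular frequency: ω = 2π·f = 2π·502 = 3154 rad/s.
Step 2 — Component impedances:
  R: Z = R = 1980 Ω
  C: Z = 1/(jωC) = -j/(ω·C) = 0 - j80.47 Ω
Step 3 — Series combination: Z_total = R + C = 1980 - j80.47 Ω = 1982∠-2.3° Ω.
Step 4 — Source phasor: V = 10.9∠-179.9° V = -10.9 - j0.01902 V.
Step 5 — Current: I = V / Z = -0.005496 - j0.0002329 A = 0.005501∠-177.6° A.
Step 6 — Complex power: S = V·I* = 0.05991 - j0.002435 VA.
Step 7 — Real power: P = Re(S) = 0.05991 W.
Step 8 — Reactive power: Q = Im(S) = -0.002435 VAR.
Step 9 — Apparent power: |S| = 0.05996 VA.
Step 10 — Power factor: PF = P/|S| = 0.9992 (leading).

(a) P = 0.05991 W  (b) Q = -0.002435 VAR  (c) S = 0.05996 VA  (d) PF = 0.9992 (leading)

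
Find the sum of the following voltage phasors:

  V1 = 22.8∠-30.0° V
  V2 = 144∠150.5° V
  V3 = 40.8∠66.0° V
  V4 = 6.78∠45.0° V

Step 1 — Convert each phasor to rectangular form:
  V1 = 22.8·(cos(-30.0°) + j·sin(-30.0°)) = 19.75 - j11.4 V
  V2 = 144·(cos(150.5°) + j·sin(150.5°)) = -125.3 + j70.91 V
  V3 = 40.8·(cos(66.0°) + j·sin(66.0°)) = 16.59 + j37.27 V
  V4 = 6.78·(cos(45.0°) + j·sin(45.0°)) = 4.794 + j4.794 V
Step 2 — Sum components: V_total = -84.2 + j101.6 V.
Step 3 — Convert to polar: |V_total| = 131.9 V, ∠V_total = 129.7°.

V_total = 131.9∠129.7° V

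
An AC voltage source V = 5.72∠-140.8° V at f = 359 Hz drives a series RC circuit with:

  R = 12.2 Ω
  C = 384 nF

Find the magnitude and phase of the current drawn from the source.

Step 1 — Angular frequency: ω = 2π·f = 2π·359 = 2256 rad/s.
Step 2 — Component impedances:
  R: Z = R = 12.2 Ω
  C: Z = 1/(jωC) = -j/(ω·C) = 0 - j1155 Ω
Step 3 — Series combination: Z_total = R + C = 12.2 - j1155 Ω = 1155∠-89.4° Ω.
Step 4 — Source phasor: V = 5.72∠-140.8° V = -4.433 - j3.615 V.
Step 5 — Ohm's law: I = V / Z_total = (-4.433 - j3.615) / (12.2 - j1155) = 0.00309 - j0.003872 A.
Step 6 — Convert to polar: |I| = 0.004954 A, ∠I = -51.4°.

I = 0.004954∠-51.4° A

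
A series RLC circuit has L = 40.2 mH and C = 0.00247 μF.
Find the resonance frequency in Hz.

Step 1 — Resonance condition Im(Z)=0 gives ω₀ = 1/√(LC).
Step 2 — ω₀ = 1/√(0.0402·2.47e-09) = 1.004e+05 rad/s.
Step 3 — f₀ = ω₀/(2π) = 1.597e+04 Hz.

f₀ = 1.597e+04 Hz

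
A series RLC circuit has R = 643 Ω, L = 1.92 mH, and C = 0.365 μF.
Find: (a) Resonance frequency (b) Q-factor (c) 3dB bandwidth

Step 1 — Resonance condition Im(Z)=0 gives ω₀ = 1/√(LC).
Step 2 — ω₀ = 1/√(0.00192·3.65e-07) = 3.777e+04 rad/s.
Step 3 — f₀ = ω₀/(2π) = 6012 Hz.
Step 4 — Series Q: Q = ω₀L/R = 3.777e+04·0.00192/643 = 0.1128.
Step 5 — 3dB bandwidth: Δω = ω₀/Q = 3.349e+05 rad/s; BW = Δω/(2π) = 5.33e+04 Hz.

(a) f₀ = 6012 Hz  (b) Q = 0.1128  (c) BW = 5.33e+04 Hz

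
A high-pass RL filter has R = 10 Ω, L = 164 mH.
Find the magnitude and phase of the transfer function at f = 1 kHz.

Step 1 — Angular frequency: ω = 2π·1000 = 6283 rad/s.
Step 2 — Transfer function: H(jω) = jωL/(R + jωL).
Step 3 — Numerator jωL = j·1030; denominator R + jωL = 10 + j1030.
Step 4 — H = 0.9999 + j0.009704.
Step 5 — Magnitude: |H| = 1 (-0.0 dB); phase: φ = 0.6°.

|H| = 1 (-0.0 dB), φ = 0.6°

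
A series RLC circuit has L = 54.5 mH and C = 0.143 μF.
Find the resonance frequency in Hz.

Step 1 — Resonance condition Im(Z)=0 gives ω₀ = 1/√(LC).
Step 2 — ω₀ = 1/√(0.0545·1.43e-07) = 1.133e+04 rad/s.
Step 3 — f₀ = ω₀/(2π) = 1803 Hz.

f₀ = 1803 Hz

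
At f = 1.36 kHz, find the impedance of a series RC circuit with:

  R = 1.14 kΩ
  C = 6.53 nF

Step 1 — Angular frequency: ω = 2π·f = 2π·1360 = 8545 rad/s.
Step 2 — Component impedances:
  R: Z = R = 1140 Ω
  C: Z = 1/(jωC) = -j/(ω·C) = 0 - j1.792e+04 Ω
Step 3 — Series combination: Z_total = R + C = 1140 - j1.792e+04 Ω = 1.796e+04∠-86.4° Ω.

Z = 1140 - j1.792e+04 Ω = 1.796e+04∠-86.4° Ω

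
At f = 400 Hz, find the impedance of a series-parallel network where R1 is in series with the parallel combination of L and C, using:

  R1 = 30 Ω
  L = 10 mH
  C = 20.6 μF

Step 1 — Angular frequency: ω = 2π·f = 2π·400 = 2513 rad/s.
Step 2 — Component impedances:
  R1: Z = R = 30 Ω
  L: Z = jωL = j·2513·0.01 = 0 + j25.13 Ω
  C: Z = 1/(jωC) = -j/(ω·C) = 0 - j19.31 Ω
Step 3 — Parallel branch: L || C = 1/(1/L + 1/C) = 0 - j83.44 Ω.
Step 4 — Series with R1: Z_total = R1 + (L || C) = 30 - j83.44 Ω = 88.67∠-70.2° Ω.

Z = 30 - j83.44 Ω = 88.67∠-70.2° Ω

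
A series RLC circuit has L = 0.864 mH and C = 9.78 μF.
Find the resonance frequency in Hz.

Step 1 — Resonance condition Im(Z)=0 gives ω₀ = 1/√(LC).
Step 2 — ω₀ = 1/√(0.000864·9.78e-06) = 1.088e+04 rad/s.
Step 3 — f₀ = ω₀/(2π) = 1731 Hz.

f₀ = 1731 Hz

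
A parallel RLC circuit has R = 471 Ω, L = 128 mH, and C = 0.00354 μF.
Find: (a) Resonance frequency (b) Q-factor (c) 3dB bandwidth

Step 1 — Resonance: ω₀ = 1/√(LC) = 1/√(0.128·3.54e-09) = 4.698e+04 rad/s.
Step 2 — f₀ = ω₀/(2π) = 7477 Hz.
Step 3 — Parallel Q: Q = R/(ω₀L) = 471/(4.698e+04·0.128) = 0.07833.
Step 4 — Bandwidth: Δω = ω₀/Q = 5.998e+05 rad/s; BW = Δω/(2π) = 9.545e+04 Hz.

(a) f₀ = 7477 Hz  (b) Q = 0.07833  (c) BW = 9.545e+04 Hz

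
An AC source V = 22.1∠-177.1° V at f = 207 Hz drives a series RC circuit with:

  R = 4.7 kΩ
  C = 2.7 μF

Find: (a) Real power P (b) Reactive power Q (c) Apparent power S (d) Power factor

Step 1 — Angular frequency: ω = 2π·f = 2π·207 = 1301 rad/s.
Step 2 — Component impedances:
  R: Z = R = 4700 Ω
  C: Z = 1/(jωC) = -j/(ω·C) = 0 - j284.8 Ω
Step 3 — Series combination: Z_total = R + C = 4700 - j284.8 Ω = 4709∠-3.5° Ω.
Step 4 — Source phasor: V = 22.1∠-177.1° V = -22.07 - j1.118 V.
Step 5 — Current: I = V / Z = -0.004665 - j0.0005205 A = 0.004694∠-173.6° A.
Step 6 — Complex power: S = V·I* = 0.1035 - j0.006273 VA.
Step 7 — Real power: P = Re(S) = 0.1035 W.
Step 8 — Reactive power: Q = Im(S) = -0.006273 VAR.
Step 9 — Apparent power: |S| = 0.1037 VA.
Step 10 — Power factor: PF = P/|S| = 0.9982 (leading).

(a) P = 0.1035 W  (b) Q = -0.006273 VAR  (c) S = 0.1037 VA  (d) PF = 0.9982 (leading)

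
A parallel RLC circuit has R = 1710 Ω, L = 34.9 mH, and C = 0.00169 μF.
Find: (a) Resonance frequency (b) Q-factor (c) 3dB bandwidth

Step 1 — Resonance: ω₀ = 1/√(LC) = 1/√(0.0349·1.69e-09) = 1.302e+05 rad/s.
Step 2 — f₀ = ω₀/(2π) = 2.072e+04 Hz.
Step 3 — Parallel Q: Q = R/(ω₀L) = 1710/(1.302e+05·0.0349) = 0.3763.
Step 4 — Bandwidth: Δω = ω₀/Q = 3.46e+05 rad/s; BW = Δω/(2π) = 5.507e+04 Hz.

(a) f₀ = 2.072e+04 Hz  (b) Q = 0.3763  (c) BW = 5.507e+04 Hz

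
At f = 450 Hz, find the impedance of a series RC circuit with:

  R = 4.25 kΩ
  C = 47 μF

Step 1 — Angular frequency: ω = 2π·f = 2π·450 = 2827 rad/s.
Step 2 — Component impedances:
  R: Z = R = 4250 Ω
  C: Z = 1/(jωC) = -j/(ω·C) = 0 - j7.525 Ω
Step 3 — Series combination: Z_total = R + C = 4250 - j7.525 Ω = 4250∠-0.1° Ω.

Z = 4250 - j7.525 Ω = 4250∠-0.1° Ω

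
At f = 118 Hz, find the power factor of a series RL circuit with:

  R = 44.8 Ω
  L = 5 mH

Step 1 — Angular frequency: ω = 2π·f = 2π·118 = 741.4 rad/s.
Step 2 — Component impedances:
  R: Z = R = 44.8 Ω
  L: Z = jωL = j·741.4·0.005 = 0 + j3.707 Ω
Step 3 — Series combination: Z_total = R + L = 44.8 + j3.707 Ω = 44.95∠4.7° Ω.
Step 4 — Power factor: PF = cos(φ) = Re(Z)/|Z| = 44.8/44.953 = 0.9966.
Step 5 — Type: Im(Z) = 3.707 ⇒ lagging (phase φ = 4.7°).

PF = 0.9966 (lagging, φ = 4.7°)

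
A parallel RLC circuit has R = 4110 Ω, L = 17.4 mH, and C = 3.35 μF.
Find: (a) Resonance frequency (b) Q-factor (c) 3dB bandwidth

Step 1 — Resonance: ω₀ = 1/√(LC) = 1/√(0.0174·3.35e-06) = 4142 rad/s.
Step 2 — f₀ = ω₀/(2π) = 659.2 Hz.
Step 3 — Parallel Q: Q = R/(ω₀L) = 4110/(4142·0.0174) = 57.03.
Step 4 — Bandwidth: Δω = ω₀/Q = 72.63 rad/s; BW = Δω/(2π) = 11.56 Hz.

(a) f₀ = 659.2 Hz  (b) Q = 57.03  (c) BW = 11.56 Hz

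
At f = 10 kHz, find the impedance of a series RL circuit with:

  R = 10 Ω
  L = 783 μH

Step 1 — Angular frequency: ω = 2π·f = 2π·1e+04 = 6.283e+04 rad/s.
Step 2 — Component impedances:
  R: Z = R = 10 Ω
  L: Z = jωL = j·6.283e+04·0.000783 = 0 + j49.2 Ω
Step 3 — Series combination: Z_total = R + L = 10 + j49.2 Ω = 50.2∠78.5° Ω.

Z = 10 + j49.2 Ω = 50.2∠78.5° Ω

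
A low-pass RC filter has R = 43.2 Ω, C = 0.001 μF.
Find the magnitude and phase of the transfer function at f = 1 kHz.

Step 1 — Angular frequency: ω = 2π·1000 = 6283 rad/s.
Step 2 — Transfer function: H(jω) = 1/(1 + jωRC).
Step 3 — Denominator: 1 + jωRC = 1 + j·6283·43.2·1e-09 = 1 + j0.0002714.
Step 4 — H = 1 - j0.0002714.
Step 5 — Magnitude: |H| = 1 (-0.0 dB); phase: φ = -0.0°.

|H| = 1 (-0.0 dB), φ = -0.0°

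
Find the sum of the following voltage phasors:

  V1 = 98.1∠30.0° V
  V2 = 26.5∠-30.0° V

Step 1 — Convert each phasor to rectangular form:
  V1 = 98.1·(cos(30.0°) + j·sin(30.0°)) = 84.96 + j49.05 V
  V2 = 26.5·(cos(-30.0°) + j·sin(-30.0°)) = 22.95 - j13.25 V
Step 2 — Sum components: V_total = 107.9 + j35.8 V.
Step 3 — Convert to polar: |V_total| = 113.7 V, ∠V_total = 18.4°.

V_total = 113.7∠18.4° V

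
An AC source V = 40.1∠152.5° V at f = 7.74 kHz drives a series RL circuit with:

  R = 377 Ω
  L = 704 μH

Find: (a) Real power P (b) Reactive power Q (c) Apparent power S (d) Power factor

Step 1 — Angular frequency: ω = 2π·f = 2π·7740 = 4.863e+04 rad/s.
Step 2 — Component impedances:
  R: Z = R = 377 Ω
  L: Z = jωL = j·4.863e+04·0.000704 = 0 + j34.24 Ω
Step 3 — Series combination: Z_total = R + L = 377 + j34.24 Ω = 378.6∠5.2° Ω.
Step 4 — Source phasor: V = 40.1∠152.5° V = -35.57 + j18.52 V.
Step 5 — Current: I = V / Z = -0.08915 + j0.05721 A = 0.1059∠147.3° A.
Step 6 — Complex power: S = V·I* = 4.23 + j0.3842 VA.
Step 7 — Real power: P = Re(S) = 4.23 W.
Step 8 — Reactive power: Q = Im(S) = 0.3842 VAR.
Step 9 — Apparent power: |S| = 4.248 VA.
Step 10 — Power factor: PF = P/|S| = 0.9959 (lagging).

(a) P = 4.23 W  (b) Q = 0.3842 VAR  (c) S = 4.248 VA  (d) PF = 0.9959 (lagging)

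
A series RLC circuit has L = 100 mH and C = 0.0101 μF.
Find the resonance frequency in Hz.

Step 1 — Resonance condition Im(Z)=0 gives ω₀ = 1/√(LC).
Step 2 — ω₀ = 1/√(0.1·1.01e-08) = 3.147e+04 rad/s.
Step 3 — f₀ = ω₀/(2π) = 5008 Hz.

f₀ = 5008 Hz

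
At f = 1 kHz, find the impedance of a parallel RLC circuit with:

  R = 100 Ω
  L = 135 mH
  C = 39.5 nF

Step 1 — Angular frequency: ω = 2π·f = 2π·1000 = 6283 rad/s.
Step 2 — Component impedances:
  R: Z = R = 100 Ω
  L: Z = jωL = j·6283·0.135 = 0 + j848.2 Ω
  C: Z = 1/(jωC) = -j/(ω·C) = 0 - j4029 Ω
Step 3 — Parallel combination: 1/Z_total = 1/R + 1/L + 1/C; Z_total = 99.14 + j9.227 Ω = 99.57∠5.3° Ω.

Z = 99.14 + j9.227 Ω = 99.57∠5.3° Ω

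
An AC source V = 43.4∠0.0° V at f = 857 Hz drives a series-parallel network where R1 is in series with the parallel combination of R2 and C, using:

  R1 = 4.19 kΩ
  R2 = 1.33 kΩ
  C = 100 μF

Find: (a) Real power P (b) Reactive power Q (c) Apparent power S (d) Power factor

Step 1 — Angular frequency: ω = 2π·f = 2π·857 = 5385 rad/s.
Step 2 — Component impedances:
  R1: Z = R = 4190 Ω
  R2: Z = R = 1330 Ω
  C: Z = 1/(jωC) = -j/(ω·C) = 0 - j1.857 Ω
Step 3 — Parallel branch: R2 || C = 1/(1/R2 + 1/C) = 0.002593 - j1.857 Ω.
Step 4 — Series with R1: Z_total = R1 + (R2 || C) = 4190 - j1.857 Ω = 4190∠-0.0° Ω.
Step 5 — Source phasor: V = 43.4∠0.0° V = 43.4 V.
Step 6 — Current: I = V / Z = 0.01036 + j4.591e-06 A = 0.01036∠0.0° A.
Step 7 — Complex power: S = V·I* = 0.4495 - j0.0001992 VA.
Step 8 — Real power: P = Re(S) = 0.4495 W.
Step 9 — Reactive power: Q = Im(S) = -0.0001992 VAR.
Step 10 — Apparent power: |S| = 0.4495 VA.
Step 11 — Power factor: PF = P/|S| = 1 (leading).

(a) P = 0.4495 W  (b) Q = -0.0001992 VAR  (c) S = 0.4495 VA  (d) PF = 1 (leading)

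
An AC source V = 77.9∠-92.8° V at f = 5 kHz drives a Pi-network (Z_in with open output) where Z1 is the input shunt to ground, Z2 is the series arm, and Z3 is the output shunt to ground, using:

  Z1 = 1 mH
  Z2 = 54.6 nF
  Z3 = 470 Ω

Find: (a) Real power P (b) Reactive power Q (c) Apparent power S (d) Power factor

Step 1 — Angular frequency: ω = 2π·f = 2π·5000 = 3.142e+04 rad/s.
Step 2 — Component impedances:
  Z1: Z = jωL = j·3.142e+04·0.001 = 0 + j31.42 Ω
  Z2: Z = 1/(jωC) = -j/(ω·C) = 0 - j583 Ω
  Z3: Z = R = 470 Ω
Step 3 — With open output, the series arm Z2 and the output shunt Z3 appear in series to ground: Z2 + Z3 = 470 - j583 Ω.
Step 4 — Parallel with input shunt Z1: Z_in = Z1 || (Z2 + Z3) = 0.8833 + j32.45 Ω = 32.46∠88.4° Ω.
Step 5 — Source phasor: V = 77.9∠-92.8° V = -3.805 - j77.81 V.
Step 6 — Current: I = V / Z = -2.399 + j0.05196 A = 2.4∠178.8° A.
Step 7 — Complex power: S = V·I* = 5.086 + j186.9 VA.
Step 8 — Real power: P = Re(S) = 5.086 W.
Step 9 — Reactive power: Q = Im(S) = 186.9 VAR.
Step 10 — Apparent power: |S| = 186.9 VA.
Step 11 — Power factor: PF = P/|S| = 0.02721 (lagging).

(a) P = 5.086 W  (b) Q = 186.9 VAR  (c) S = 186.9 VA  (d) PF = 0.02721 (lagging)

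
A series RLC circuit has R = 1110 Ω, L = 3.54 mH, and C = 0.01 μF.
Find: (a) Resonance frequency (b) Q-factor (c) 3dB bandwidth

Step 1 — Resonance: ω₀ = 1/√(LC) = 1/√(0.00354·1e-08) = 1.681e+05 rad/s.
Step 2 — f₀ = ω₀/(2π) = 2.675e+04 Hz.
Step 3 — Series Q: Q = ω₀L/R = 1.681e+05·0.00354/1110 = 0.536.
Step 4 — Bandwidth: Δω = ω₀/Q = 3.136e+05 rad/s; BW = Δω/(2π) = 4.99e+04 Hz.

(a) f₀ = 2.675e+04 Hz  (b) Q = 0.536  (c) BW = 4.99e+04 Hz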